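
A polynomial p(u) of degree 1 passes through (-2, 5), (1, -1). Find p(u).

p(u) = -2u + 1

Write p(u) = au + b. Substituting each data point gives a linear system:
  -2a + b = 5
  a + b = -1
Solving the system yields a = -2, b = 1.
So p(u) = -2u + 1.
Check: p(-2) = 5. ✓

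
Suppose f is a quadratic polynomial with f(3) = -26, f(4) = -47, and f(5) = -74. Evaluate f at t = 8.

Using the Lagrange interpolation formula with nodes 3, 4, 5:
  L_0(t) = (t - 4)(t - 5) / 2
  L_1(t) = (t - 3)(t - 5) / -1
  L_2(t) = (t - 3)(t - 4) / 2
Then f(t) = -26·L_0(t) - 47·L_1(t) - 74·L_2(t).
Expanding and collecting terms gives f(t) = -3t^2 + 1.
Evaluating at t = 8: f(8) = -191.

-191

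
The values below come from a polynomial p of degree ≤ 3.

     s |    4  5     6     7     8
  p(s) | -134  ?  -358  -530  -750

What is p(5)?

The 4 known points determine the degree-3 polynomial uniquely.
Write p(s) = as^3 + bs^2 + cs + d. Substituting each data point gives a linear system:
  64a + 16b + 4c + d = -134
  216a + 36b + 6c + d = -358
  343a + 49b + 7c + d = -530
  512a + 64b + 8c + d = -750
Solving the system yields a = -1, b = -3, c = -6, d = 2.
So p(s) = -s^3 - 3s^2 - 6s + 2.
Then p(5) = -228.

-228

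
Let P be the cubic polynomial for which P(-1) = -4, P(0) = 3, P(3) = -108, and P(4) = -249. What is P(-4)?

95

Write P(x) = ax^3 + bx^2 + cx + d. Substituting each data point gives a linear system:
  -a + b - c + d = -4
  d = 3
  27a + 9b + 3c + d = -108
  64a + 16b + 4c + d = -249
Solving the system yields a = -3, b = -5, c = 5, d = 3.
So P(x) = -3x^3 - 5x^2 + 5x + 3.
Then P(-4) = 95.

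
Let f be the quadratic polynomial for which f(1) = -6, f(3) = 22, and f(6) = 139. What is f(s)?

Write f(s) = as^2 + bs + c. Substituting each data point gives a linear system:
  a + b + c = -6
  9a + 3b + c = 22
  36a + 6b + c = 139
Solving the system yields a = 5, b = -6, c = -5.
So f(s) = 5s^2 - 6s - 5.
Check: f(3) = 22. ✓

f(s) = 5s^2 - 6s - 5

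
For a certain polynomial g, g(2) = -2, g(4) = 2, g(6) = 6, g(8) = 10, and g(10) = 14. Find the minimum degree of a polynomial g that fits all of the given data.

1

Forward differences of the values at x = 2, 4, 6, 8, 10:
  g  : -2  2  6  10  14
  Δ  : 4  4  4  4
  Δ^2: 0  0  0
  Δ^3: 0  0
  Δ^4: 0
The first differences are constant (4) and nonzero, while all higher differences vanish, so the minimal degree is 1.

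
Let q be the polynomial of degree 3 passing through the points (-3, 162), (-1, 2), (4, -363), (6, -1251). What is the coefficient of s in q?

Write q(s) = as^3 + bs^2 + cs + d. Substituting each data point gives a linear system:
  -27a + 9b - 3c + d = 162
  -a + b - c + d = 2
  64a + 16b + 4c + d = -363
  216a + 36b + 6c + d = -1251
Solving the system yields a = -6, b = 1, c = 2, d = -3.
So q(s) = -6s^3 + s^2 + 2s - 3.
The coefficient of s is 2.

2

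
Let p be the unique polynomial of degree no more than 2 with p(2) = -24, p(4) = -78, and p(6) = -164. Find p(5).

-117

Using the Lagrange interpolation formula with nodes 2, 4, 6:
  L_0(s) = (s - 4)(s - 6) / 8
  L_1(s) = (s - 2)(s - 6) / -4
  L_2(s) = (s - 2)(s - 4) / 8
Then p(s) = -24·L_0(s) - 78·L_1(s) - 164·L_2(s).
Expanding and collecting terms gives p(s) = -4s^2 - 3s - 2.
Evaluating at s = 5: p(5) = -117.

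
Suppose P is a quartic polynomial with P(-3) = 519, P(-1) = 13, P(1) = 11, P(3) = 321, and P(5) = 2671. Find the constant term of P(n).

Write P(n) = an^4 + bn^3 + cn^2 + dn + e. Substituting each data point gives a linear system:
  81a - 27b + 9c - 3d + e = 519
  a - b + c - d + e = 13
  a + b + c + d + e = 11
  81a + 27b + 9c + 3d + e = 321
  625a + 125b + 25c + 5d + e = 2671
Solving the system yields a = 5, b = -4, c = 1, d = 3, e = 6.
So P(n) = 5n^4 - 4n^3 + n^2 + 3n + 6.
The constant term is 6.

6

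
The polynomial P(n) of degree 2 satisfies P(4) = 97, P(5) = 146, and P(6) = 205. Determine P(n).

P(n) = 5n^2 + 4n + 1

Write P(n) = an^2 + bn + c. Substituting each data point gives a linear system:
  16a + 4b + c = 97
  25a + 5b + c = 146
  36a + 6b + c = 205
Solving the system yields a = 5, b = 4, c = 1.
So P(n) = 5n^2 + 4n + 1.
Check: P(6) = 205. ✓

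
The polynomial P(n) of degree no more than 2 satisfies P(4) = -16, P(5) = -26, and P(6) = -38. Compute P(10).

-106

Using the Lagrange interpolation formula with nodes 4, 5, 6:
  L_0(n) = (n - 5)(n - 6) / 2
  L_1(n) = (n - 4)(n - 6) / -1
  L_2(n) = (n - 4)(n - 5) / 2
Then P(n) = -16·L_0(n) - 26·L_1(n) - 38·L_2(n).
Expanding and collecting terms gives P(n) = -n^2 - n + 4.
Evaluating at n = 10: P(10) = -106.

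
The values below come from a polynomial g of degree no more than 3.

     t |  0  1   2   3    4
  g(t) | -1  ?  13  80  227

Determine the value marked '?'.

The 4 known points determine the degree-3 polynomial uniquely.
Write g(t) = at^3 + bt^2 + ct + d. Substituting each data point gives a linear system:
  d = -1
  8a + 4b + 2c + d = 13
  27a + 9b + 3c + d = 80
  64a + 16b + 4c + d = 227
Solving the system yields a = 5, b = -5, c = -3, d = -1.
So g(t) = 5t^3 - 5t^2 - 3t - 1.
Then g(1) = -4.

-4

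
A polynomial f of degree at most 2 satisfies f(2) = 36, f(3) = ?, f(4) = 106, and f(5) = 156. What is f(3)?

66

On equispaced nodes a degree-2 polynomial has vanishing third forward difference, so
  - f(2) + 3·f(3) - 3·f(4) + f(5) = 0.
Substituting the known values and solving for f(3):
  3·f(3) = 198
  f(3) = 66.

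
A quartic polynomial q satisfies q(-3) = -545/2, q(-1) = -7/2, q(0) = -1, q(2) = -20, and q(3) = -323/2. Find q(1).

3/2

Using the Lagrange interpolation formula with nodes -3, -1, 0, 2, 3:
  L_0(x) = (x + 1)x(x - 2)(x - 3) / 180
  L_1(x) = (x + 3)x(x - 2)(x - 3) / -24
  L_2(x) = (x + 3)(x + 1)(x - 2)(x - 3) / 18
  L_3(x) = (x + 3)(x + 1)x(x - 3) / -30
  L_4(x) = (x + 3)(x + 1)x(x - 2) / 72
Then q(x) = -545/2·L_0(x) - 7/2·L_1(x) - 1·L_2(x) - 20·L_3(x) - 323/2·L_4(x).
Expanding and collecting terms gives q(x) = -3x⁴ + 2x³ + 3x² + (1/2)x - 1.
Evaluating at x = 1: q(1) = 3/2.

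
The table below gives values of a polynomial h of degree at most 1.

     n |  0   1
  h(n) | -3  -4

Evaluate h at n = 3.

Write h(n) = an + b. Substituting each data point gives a linear system:
  b = -3
  a + b = -4
Solving the system yields a = -1, b = -3.
So h(n) = -n - 3.
Then h(3) = -6.

-6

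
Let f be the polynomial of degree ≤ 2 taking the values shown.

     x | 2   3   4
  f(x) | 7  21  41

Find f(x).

f(x) = 3x^2 - x - 3

Write f(x) = ax^2 + bx + c. Substituting each data point gives a linear system:
  4a + 2b + c = 7
  9a + 3b + c = 21
  16a + 4b + c = 41
Solving the system yields a = 3, b = -1, c = -3.
So f(x) = 3x^2 - x - 3.
Check: f(2) = 7. ✓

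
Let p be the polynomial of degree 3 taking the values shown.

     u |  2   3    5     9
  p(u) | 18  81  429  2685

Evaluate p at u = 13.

8301

Using the Lagrange interpolation formula with nodes 2, 3, 5, 9:
  L_0(u) = (u - 3)(u - 5)(u - 9) / -21
  L_1(u) = (u - 2)(u - 5)(u - 9) / 12
  L_2(u) = (u - 2)(u - 3)(u - 9) / -24
  L_3(u) = (u - 2)(u - 3)(u - 5) / 168
Then p(u) = 18·L_0(u) + 81·L_1(u) + 429·L_2(u) + 2685·L_3(u).
Expanding and collecting terms gives p(u) = 4u^3 - 3u^2 + 2u - 6.
Evaluating at u = 13: p(13) = 8301.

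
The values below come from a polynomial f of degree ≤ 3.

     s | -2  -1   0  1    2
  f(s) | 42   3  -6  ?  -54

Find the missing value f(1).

-15

On equispaced nodes a degree-3 polynomial has vanishing fourth forward difference, so
  f(-2) - 4·f(-1) + 6·f(0) - 4·f(1) + f(2) = 0.
Substituting the known values and solving for f(1):
  -4·f(1) = 60
  f(1) = -15.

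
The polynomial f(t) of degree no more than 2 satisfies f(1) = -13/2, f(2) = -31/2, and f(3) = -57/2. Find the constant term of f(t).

-3/2

Write f(t) = at^2 + bt + c. Substituting each data point gives a linear system:
  a + b + c = -13/2
  4a + 2b + c = -31/2
  9a + 3b + c = -57/2
Solving the system yields a = -2, b = -3, c = -3/2.
So f(t) = -2t^2 - 3t - 3/2.
The constant term is -3/2.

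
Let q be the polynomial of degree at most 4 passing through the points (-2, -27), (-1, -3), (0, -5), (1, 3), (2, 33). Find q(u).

Write q(u) = au^4 + bu^3 + cu^2 + du + e. Substituting each data point gives a linear system:
  16a - 8b + 4c - 2d + e = -27
  a - b + c - d + e = -3
  e = -5
  a + b + c + d + e = 3
  16a + 8b + 4c + 2d + e = 33
Solving the system yields a = -1, b = 4, c = 6, d = -1, e = -5.
So q(u) = -u^4 + 4u^3 + 6u^2 - u - 5.
Check: q(2) = 33. ✓

q(u) = -u^4 + 4u^3 + 6u^2 - u - 5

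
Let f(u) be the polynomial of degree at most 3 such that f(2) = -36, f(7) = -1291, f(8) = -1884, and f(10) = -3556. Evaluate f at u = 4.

Using the Lagrange interpolation formula with nodes 2, 7, 8, 10:
  L_0(u) = (u - 7)(u - 8)(u - 10) / -240
  L_1(u) = (u - 2)(u - 8)(u - 10) / 15
  L_2(u) = (u - 2)(u - 7)(u - 10) / -12
  L_3(u) = (u - 2)(u - 7)(u - 8) / 48
Then f(u) = -36·L_0(u) - 1291·L_1(u) - 1884·L_2(u) - 3556·L_3(u).
Expanding and collecting terms gives f(u) = -3u^3 - 6u^2 + 4u + 4.
Evaluating at u = 4: f(4) = -268.

-268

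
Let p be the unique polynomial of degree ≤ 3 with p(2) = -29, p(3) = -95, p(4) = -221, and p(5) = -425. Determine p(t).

Using the Lagrange interpolation formula with nodes 2, 3, 4, 5:
  L_0(t) = (t - 3)(t - 4)(t - 5) / -6
  L_1(t) = (t - 2)(t - 4)(t - 5) / 2
  L_2(t) = (t - 2)(t - 3)(t - 5) / -2
  L_3(t) = (t - 2)(t - 3)(t - 4) / 6
Then p(t) = -29·L_0(t) - 95·L_1(t) - 221·L_2(t) - 425·L_3(t).
Expanding and collecting terms gives p(t) = -3t^3 - 3t^2 + 6t - 5.
Check: p(2) = -29. ✓

p(t) = -3t^3 - 3t^2 + 6t - 5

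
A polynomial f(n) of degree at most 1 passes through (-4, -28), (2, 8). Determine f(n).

Write f(n) = an + b. Substituting each data point gives a linear system:
  -4a + b = -28
  2a + b = 8
Solving the system yields a = 6, b = -4.
So f(n) = 6n - 4.
Check: f(2) = 8. ✓

f(n) = 6n - 4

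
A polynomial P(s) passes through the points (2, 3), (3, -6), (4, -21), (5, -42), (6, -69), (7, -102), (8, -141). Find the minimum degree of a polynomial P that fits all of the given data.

Forward differences of the values at s = 2, 3, 4, 5, 6, 7, 8:
  P  : 3  -6  -21  -42  -69  -102  -141
  Δ  : -9  -15  -21  -27  -33  -39
  Δ^2: -6  -6  -6  -6  -6
  Δ^3: 0  0  0  0
  Δ^4: 0  0  0
  Δ^5: 0  0
  Δ^6: 0
The second differences are constant (-6) and nonzero, while all higher differences vanish, so the minimal degree is 2.

2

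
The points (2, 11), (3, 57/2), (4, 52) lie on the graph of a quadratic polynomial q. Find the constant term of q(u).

Write q(u) = au^2 + bu + c. Substituting each data point gives a linear system:
  4a + 2b + c = 11
  9a + 3b + c = 57/2
  16a + 4b + c = 52
Solving the system yields a = 3, b = 5/2, c = -6.
So q(u) = 3u² + (5/2)u - 6.
The constant term is -6.

-6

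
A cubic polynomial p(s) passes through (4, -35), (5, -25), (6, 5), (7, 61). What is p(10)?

445

Forward differences of the values at s = 4, 5, 6, 7:
  p  : -35  -25  5  61
  Δ  : 10  30  56
  Δ^2: 20  26
  Δ^3: 6
The third differences are constant, confirming degree 3.
Interpolating (Newton forward form) and evaluating at s = 10 gives p(10) = 445.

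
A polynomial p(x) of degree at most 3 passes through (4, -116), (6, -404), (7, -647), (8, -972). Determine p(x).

Using the Lagrange interpolation formula with nodes 4, 6, 7, 8:
  L_0(x) = (x - 6)(x - 7)(x - 8) / -24
  L_1(x) = (x - 4)(x - 7)(x - 8) / 4
  L_2(x) = (x - 4)(x - 6)(x - 8) / -3
  L_3(x) = (x - 4)(x - 6)(x - 7) / 8
Then p(x) = -116·L_0(x) - 404·L_1(x) - 647·L_2(x) - 972·L_3(x).
Expanding and collecting terms gives p(x) = -2x³ + x² - 2x + 4.
Check: p(7) = -647. ✓

p(x) = -2x^3 + x^2 - 2x + 4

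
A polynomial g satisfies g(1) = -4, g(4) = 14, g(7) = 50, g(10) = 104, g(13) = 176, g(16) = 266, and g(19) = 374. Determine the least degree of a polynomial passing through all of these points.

Forward differences of the values at x = 1, 4, 7, 10, 13, 16, 19:
  g  : -4  14  50  104  176  266  374
  Δ  : 18  36  54  72  90  108
  Δ^2: 18  18  18  18  18
  Δ^3: 0  0  0  0
  Δ^4: 0  0  0
  Δ^5: 0  0
  Δ^6: 0
The second differences are constant (18) and nonzero, while all higher differences vanish, so the minimal degree is 2.

2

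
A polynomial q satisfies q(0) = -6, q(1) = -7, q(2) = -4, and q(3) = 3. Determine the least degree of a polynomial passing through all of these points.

2

Forward differences of the values at t = 0, 1, 2, 3:
  q  : -6  -7  -4  3
  Δ  : -1  3  7
  Δ^2: 4  4
  Δ^3: 0
The second differences are constant (4) and nonzero, while all higher differences vanish, so the minimal degree is 2.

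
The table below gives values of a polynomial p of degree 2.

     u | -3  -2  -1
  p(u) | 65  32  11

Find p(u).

p(u) = 6u^2 - 3u + 2

Using the Lagrange interpolation formula with nodes -3, -2, -1:
  L_0(u) = (u + 2)(u + 1) / 2
  L_1(u) = (u + 3)(u + 1) / -1
  L_2(u) = (u + 3)(u + 2) / 2
Then p(u) = 65·L_0(u) + 32·L_1(u) + 11·L_2(u).
Expanding and collecting terms gives p(u) = 6u^2 - 3u + 2.
Check: p(-3) = 65. ✓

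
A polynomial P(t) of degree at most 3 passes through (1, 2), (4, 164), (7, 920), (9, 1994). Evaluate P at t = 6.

Using the Lagrange interpolation formula with nodes 1, 4, 7, 9:
  L_0(t) = (t - 4)(t - 7)(t - 9) / -144
  L_1(t) = (t - 1)(t - 7)(t - 9) / 45
  L_2(t) = (t - 1)(t - 4)(t - 9) / -36
  L_3(t) = (t - 1)(t - 4)(t - 7) / 80
Then P(t) = 2·L_0(t) + 164·L_1(t) + 920·L_2(t) + 1994·L_3(t).
Expanding and collecting terms gives P(t) = 3t³ - 3t² + 6t - 4.
Evaluating at t = 6: P(6) = 572.

572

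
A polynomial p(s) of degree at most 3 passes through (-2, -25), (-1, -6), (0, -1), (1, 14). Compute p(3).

Write p(s) = as^3 + bs^2 + cs + d. Substituting each data point gives a linear system:
  -8a + 4b - 2c + d = -25
  -a + b - c + d = -6
  d = -1
  a + b + c + d = 14
Solving the system yields a = 4, b = 5, c = 6, d = -1.
So p(s) = 4s^3 + 5s^2 + 6s - 1.
Then p(3) = 170.

170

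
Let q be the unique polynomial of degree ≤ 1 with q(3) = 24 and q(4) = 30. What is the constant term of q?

6

Write q(s) = as + b. Substituting each data point gives a linear system:
  3a + b = 24
  4a + b = 30
Solving the system yields a = 6, b = 6.
So q(s) = 6s + 6.
The constant term is 6.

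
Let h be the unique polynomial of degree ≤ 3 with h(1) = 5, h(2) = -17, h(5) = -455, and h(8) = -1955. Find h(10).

Write h(x) = ax^3 + bx^2 + cx + d. Substituting each data point gives a linear system:
  a + b + c + d = 5
  8a + 4b + 2c + d = -17
  125a + 25b + 5c + d = -455
  512a + 64b + 8c + d = -1955
Solving the system yields a = -4, b = 1, c = 3, d = 5.
So h(x) = -4x^3 + x^2 + 3x + 5.
Then h(10) = -3865.

-3865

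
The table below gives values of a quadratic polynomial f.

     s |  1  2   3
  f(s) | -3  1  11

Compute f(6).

Forward differences of the values at s = 1, 2, 3:
  f  : -3  1  11
  Δ  : 4  10
  Δ^2: 6
The second differences are constant, confirming degree 2.
Interpolating (Newton forward form) and evaluating at s = 6 gives f(6) = 77.

77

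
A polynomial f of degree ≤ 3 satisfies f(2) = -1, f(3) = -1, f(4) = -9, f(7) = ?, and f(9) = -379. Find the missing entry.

The 4 known points determine the degree-3 polynomial uniquely.
Write f(n) = an^3 + bn^2 + cn + d. Substituting each data point gives a linear system:
  8a + 4b + 2c + d = -1
  27a + 9b + 3c + d = -1
  64a + 16b + 4c + d = -9
  729a + 81b + 9c + d = -379
Solving the system yields a = -1, b = 5, c = -6, d = -1.
So f(n) = -n^3 + 5n^2 - 6n - 1.
Then f(7) = -141.

-141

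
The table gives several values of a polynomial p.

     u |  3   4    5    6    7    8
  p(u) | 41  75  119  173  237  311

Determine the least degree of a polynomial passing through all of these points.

2

Forward differences of the values at u = 3, 4, 5, 6, 7, 8:
  p  : 41  75  119  173  237  311
  Δ  : 34  44  54  64  74
  Δ^2: 10  10  10  10
  Δ^3: 0  0  0
  Δ^4: 0  0
  Δ^5: 0
The second differences are constant (10) and nonzero, while all higher differences vanish, so the minimal degree is 2.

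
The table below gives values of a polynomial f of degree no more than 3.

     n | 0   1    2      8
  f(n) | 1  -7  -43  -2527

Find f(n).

Write f(n) = an^3 + bn^2 + cn + d. Substituting each data point gives a linear system:
  d = 1
  a + b + c + d = -7
  8a + 4b + 2c + d = -43
  512a + 64b + 8c + d = -2527
Solving the system yields a = -5, b = 1, c = -4, d = 1.
So f(n) = -5n^3 + n^2 - 4n + 1.
Check: f(2) = -43. ✓

f(n) = -5n^3 + n^2 - 4n + 1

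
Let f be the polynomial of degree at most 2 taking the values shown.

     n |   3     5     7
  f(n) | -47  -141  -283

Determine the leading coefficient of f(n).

-6

Write f(n) = an^2 + bn + c. Substituting each data point gives a linear system:
  9a + 3b + c = -47
  25a + 5b + c = -141
  49a + 7b + c = -283
Solving the system yields a = -6, b = 1, c = 4.
So f(n) = -6n² + n + 4.
The leading coefficient is -6.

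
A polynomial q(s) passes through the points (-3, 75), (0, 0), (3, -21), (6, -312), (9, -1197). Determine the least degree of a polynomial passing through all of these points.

3

Forward differences of the values at s = -3, 0, 3, 6, 9:
  q  : 75  0  -21  -312  -1197
  Δ  : -75  -21  -291  -885
  Δ^2: 54  -270  -594
  Δ^3: -324  -324
  Δ^4: 0
The third differences are constant (-324) and nonzero, while all higher differences vanish, so the minimal degree is 3.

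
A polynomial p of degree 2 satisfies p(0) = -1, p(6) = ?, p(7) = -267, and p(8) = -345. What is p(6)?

-199

The 3 known points determine the degree-2 polynomial uniquely.
Write p(t) = at^2 + bt + c. Substituting each data point gives a linear system:
  c = -1
  49a + 7b + c = -267
  64a + 8b + c = -345
Solving the system yields a = -5, b = -3, c = -1.
So p(t) = -5t^2 - 3t - 1.
Then p(6) = -199.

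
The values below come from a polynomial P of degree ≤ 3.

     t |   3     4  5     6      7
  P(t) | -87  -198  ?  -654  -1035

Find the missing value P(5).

On equispaced nodes a degree-3 polynomial has vanishing fourth forward difference, so
  P(3) - 4·P(4) + 6·P(5) - 4·P(6) + P(7) = 0.
Substituting the known values and solving for P(5):
  6·P(5) = -2286
  P(5) = -381.

-381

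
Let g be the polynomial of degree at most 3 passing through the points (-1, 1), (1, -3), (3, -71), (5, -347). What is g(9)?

-2099

Forward differences of the values at u = -1, 1, 3, 5:
  g  : 1  -3  -71  -347
  Δ  : -4  -68  -276
  Δ^2: -64  -208
  Δ^3: -144
The third differences are constant, confirming degree 3.
Interpolating (Newton forward form) and evaluating at u = 9 gives g(9) = -2099.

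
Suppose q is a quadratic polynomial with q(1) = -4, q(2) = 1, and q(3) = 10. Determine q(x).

Write q(x) = ax^2 + bx + c. Substituting each data point gives a linear system:
  a + b + c = -4
  4a + 2b + c = 1
  9a + 3b + c = 10
Solving the system yields a = 2, b = -1, c = -5.
So q(x) = 2x² - x - 5.
Check: q(3) = 10. ✓

q(x) = 2x^2 - x - 5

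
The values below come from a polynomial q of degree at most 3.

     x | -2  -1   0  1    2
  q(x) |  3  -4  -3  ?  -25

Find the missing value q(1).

On equispaced nodes a degree-3 polynomial has vanishing fourth forward difference, so
  q(-2) - 4·q(-1) + 6·q(0) - 4·q(1) + q(2) = 0.
Substituting the known values and solving for q(1):
  -4·q(1) = 24
  q(1) = -6.

-6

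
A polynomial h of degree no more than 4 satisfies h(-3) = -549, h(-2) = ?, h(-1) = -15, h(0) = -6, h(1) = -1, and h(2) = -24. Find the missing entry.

The 5 known points determine the degree-4 polynomial uniquely.
Write h(u) = au^4 + bu^3 + cu^2 + du + e. Substituting each data point gives a linear system:
  81a - 27b + 9c - 3d + e = -549
  a - b + c - d + e = -15
  e = -6
  a + b + c + d + e = -1
  16a + 8b + 4c + 2d + e = -24
Solving the system yields a = -5, b = 6, c = 3, d = 1, e = -6.
So h(u) = -5u^4 + 6u^3 + 3u^2 + u - 6.
Then h(-2) = -124.

-124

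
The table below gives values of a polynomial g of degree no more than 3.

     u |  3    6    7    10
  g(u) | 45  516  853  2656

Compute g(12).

4698

Using the Lagrange interpolation formula with nodes 3, 6, 7, 10:
  L_0(u) = (u - 6)(u - 7)(u - 10) / -84
  L_1(u) = (u - 3)(u - 7)(u - 10) / 12
  L_2(u) = (u - 3)(u - 6)(u - 10) / -12
  L_3(u) = (u - 3)(u - 6)(u - 7) / 84
Then g(u) = 45·L_0(u) + 516·L_1(u) + 853·L_2(u) + 2656·L_3(u).
Expanding and collecting terms gives g(u) = 3u^3 - 3u^2 - 5u + 6.
Evaluating at u = 12: g(12) = 4698.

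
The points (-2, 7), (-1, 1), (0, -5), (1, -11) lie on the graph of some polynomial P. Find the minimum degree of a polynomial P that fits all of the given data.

1

Forward differences of the values at n = -2, -1, 0, 1:
  P  : 7  1  -5  -11
  Δ  : -6  -6  -6
  Δ^2: 0  0
  Δ^3: 0
The first differences are constant (-6) and nonzero, while all higher differences vanish, so the minimal degree is 1.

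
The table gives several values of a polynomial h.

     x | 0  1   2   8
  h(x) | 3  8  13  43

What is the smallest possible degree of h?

Divided differences on the nodes 0, 1, 2, 8:
  order 0: 3  8  13  43
  order 1: 5  5  5
  order 2: 0  0
  order 3: 0
The order-1 divided differences are all 5 (nonzero) and every higher order vanishes, so the data lies on a polynomial of degree exactly 1.

1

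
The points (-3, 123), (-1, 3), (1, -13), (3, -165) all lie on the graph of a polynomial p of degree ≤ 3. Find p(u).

p(u) = -5u^3 - 2u^2 - 3u - 3

Using the Lagrange interpolation formula with nodes -3, -1, 1, 3:
  L_0(u) = (u + 1)(u - 1)(u - 3) / -48
  L_1(u) = (u + 3)(u - 1)(u - 3) / 16
  L_2(u) = (u + 3)(u + 1)(u - 3) / -16
  L_3(u) = (u + 3)(u + 1)(u - 1) / 48
Then p(u) = 123·L_0(u) + 3·L_1(u) - 13·L_2(u) - 165·L_3(u).
Expanding and collecting terms gives p(u) = -5u^3 - 2u^2 - 3u - 3.
Check: p(1) = -13. ✓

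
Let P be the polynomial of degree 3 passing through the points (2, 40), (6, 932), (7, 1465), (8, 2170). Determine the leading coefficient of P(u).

4

Write P(u) = au^3 + bu^2 + cu + d. Substituting each data point gives a linear system:
  8a + 4b + 2c + d = 40
  216a + 36b + 6c + d = 932
  343a + 49b + 7c + d = 1465
  512a + 64b + 8c + d = 2170
Solving the system yields a = 4, b = 2, c = -1, d = 2.
So P(u) = 4u^3 + 2u^2 - u + 2.
The leading coefficient is 4.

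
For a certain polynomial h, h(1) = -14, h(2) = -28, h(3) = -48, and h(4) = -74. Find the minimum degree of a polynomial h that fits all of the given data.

Forward differences of the values at u = 1, 2, 3, 4:
  h  : -14  -28  -48  -74
  Δ  : -14  -20  -26
  Δ^2: -6  -6
  Δ^3: 0
The second differences are constant (-6) and nonzero, while all higher differences vanish, so the minimal degree is 2.

2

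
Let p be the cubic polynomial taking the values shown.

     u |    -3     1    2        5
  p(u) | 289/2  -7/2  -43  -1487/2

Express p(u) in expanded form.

Write p(u) = au^3 + bu^2 + cu + d. Substituting each data point gives a linear system:
  -27a + 9b - 3c + d = 289/2
  a + b + c + d = -7/2
  8a + 4b + 2c + d = -43
  125a + 25b + 5c + d = -1487/2
Solving the system yields a = -6, b = -1/2, c = 4, d = -1.
So p(u) = -6u^3 - (1/2)u^2 + 4u - 1.
Check: p(-3) = 289/2. ✓

p(u) = -6u^3 - (1/2)u^2 + 4u - 1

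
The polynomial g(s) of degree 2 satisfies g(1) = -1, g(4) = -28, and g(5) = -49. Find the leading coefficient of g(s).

-3

Write g(s) = as^2 + bs + c. Substituting each data point gives a linear system:
  a + b + c = -1
  16a + 4b + c = -28
  25a + 5b + c = -49
Solving the system yields a = -3, b = 6, c = -4.
So g(s) = -3s^2 + 6s - 4.
The leading coefficient is -3.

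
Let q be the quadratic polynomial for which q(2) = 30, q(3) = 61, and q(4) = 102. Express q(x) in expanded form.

Using the Lagrange interpolation formula with nodes 2, 3, 4:
  L_0(x) = (x - 3)(x - 4) / 2
  L_1(x) = (x - 2)(x - 4) / -1
  L_2(x) = (x - 2)(x - 3) / 2
Then q(x) = 30·L_0(x) + 61·L_1(x) + 102·L_2(x).
Expanding and collecting terms gives q(x) = 5x^2 + 6x - 2.
Check: q(2) = 30. ✓

q(x) = 5x^2 + 6x - 2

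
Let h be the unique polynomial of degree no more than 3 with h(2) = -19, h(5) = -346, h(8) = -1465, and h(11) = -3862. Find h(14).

-8023

Write h(x) = ax^3 + bx^2 + cx + d. Substituting each data point gives a linear system:
  8a + 4b + 2c + d = -19
  125a + 25b + 5c + d = -346
  512a + 64b + 8c + d = -1465
  1331a + 121b + 11c + d = -3862
Solving the system yields a = -3, b = 1, c = 1, d = -1.
So h(x) = -3x^3 + x^2 + x - 1.
Then h(14) = -8023.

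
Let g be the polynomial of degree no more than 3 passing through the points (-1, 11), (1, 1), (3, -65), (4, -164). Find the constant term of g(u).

4

Write g(u) = au^3 + bu^2 + cu + d. Substituting each data point gives a linear system:
  -a + b - c + d = 11
  a + b + c + d = 1
  27a + 9b + 3c + d = -65
  64a + 16b + 4c + d = -164
Solving the system yields a = -3, b = 2, c = -2, d = 4.
So g(u) = -3u^3 + 2u^2 - 2u + 4.
The constant term is 4.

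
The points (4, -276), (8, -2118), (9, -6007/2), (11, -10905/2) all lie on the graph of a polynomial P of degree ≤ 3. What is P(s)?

Using the Lagrange interpolation formula with nodes 4, 8, 9, 11:
  L_0(s) = (s - 8)(s - 9)(s - 11) / -140
  L_1(s) = (s - 4)(s - 9)(s - 11) / 12
  L_2(s) = (s - 4)(s - 8)(s - 11) / -10
  L_3(s) = (s - 4)(s - 8)(s - 9) / 42
Then P(s) = -276·L_0(s) - 2118·L_1(s) - 6007/2·L_2(s) - 10905/2·L_3(s).
Expanding and collecting terms gives P(s) = -4s^3 - s^2 - (1/2)s - 2.
Check: P(8) = -2118. ✓

P(s) = -4s^3 - s^2 - (1/2)s - 2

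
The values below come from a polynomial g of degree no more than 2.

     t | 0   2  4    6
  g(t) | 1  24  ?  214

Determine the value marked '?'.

95

On equispaced nodes a degree-2 polynomial has vanishing third forward difference, so
  - g(0) + 3·g(2) - 3·g(4) + g(6) = 0.
Substituting the known values and solving for g(4):
  -3·g(4) = -285
  g(4) = 95.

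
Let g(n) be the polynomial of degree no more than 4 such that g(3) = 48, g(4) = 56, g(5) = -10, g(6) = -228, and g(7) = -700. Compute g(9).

-2934

Forward differences of the values at n = 3, 4, 5, 6, 7:
  g  : 48  56  -10  -228  -700
  Δ  : 8  -66  -218  -472
  Δ^2: -74  -152  -254
  Δ^3: -78  -102
  Δ^4: -24
The fourth differences are constant, confirming degree 4.
Interpolating (Newton forward form) and evaluating at n = 9 gives g(9) = -2934.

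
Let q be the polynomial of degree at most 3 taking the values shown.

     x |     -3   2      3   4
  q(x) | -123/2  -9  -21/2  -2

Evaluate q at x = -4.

-126

Write q(x) = ax^3 + bx^2 + cx + d. Substituting each data point gives a linear system:
  -27a + 9b - 3c + d = -123/2
  8a + 4b + 2c + d = -9
  27a + 9b + 3c + d = -21/2
  64a + 16b + 4c + d = -2
Solving the system yields a = 1, b = -4, c = -1/2, d = 0.
So q(x) = x³ - 4x² - (1/2)x.
Then q(-4) = -126.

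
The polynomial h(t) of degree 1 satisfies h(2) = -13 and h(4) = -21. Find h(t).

Using the Lagrange interpolation formula with nodes 2, 4:
  L_0(t) = (t - 4) / -2
  L_1(t) = (t - 2) / 2
Then h(t) = -13·L_0(t) - 21·L_1(t).
Expanding and collecting terms gives h(t) = -4t - 5.
Check: h(2) = -13. ✓

h(t) = -4t - 5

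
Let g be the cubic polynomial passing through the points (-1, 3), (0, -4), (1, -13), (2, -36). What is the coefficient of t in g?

Write g(t) = at^3 + bt^2 + ct + d. Substituting each data point gives a linear system:
  -a + b - c + d = 3
  d = -4
  a + b + c + d = -13
  8a + 4b + 2c + d = -36
Solving the system yields a = -2, b = -1, c = -6, d = -4.
So g(t) = -2t³ - t² - 6t - 4.
The coefficient of t is -6.

-6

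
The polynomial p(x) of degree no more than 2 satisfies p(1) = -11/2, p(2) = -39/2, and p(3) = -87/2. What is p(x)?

Write p(x) = ax^2 + bx + c. Substituting each data point gives a linear system:
  a + b + c = -11/2
  4a + 2b + c = -39/2
  9a + 3b + c = -87/2
Solving the system yields a = -5, b = 1, c = -3/2.
So p(x) = -5x² + x - 3/2.
Check: p(3) = -87/2. ✓

p(x) = -5x^2 + x - 3/2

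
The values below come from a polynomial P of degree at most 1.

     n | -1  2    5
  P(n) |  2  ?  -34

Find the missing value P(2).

On equispaced nodes a degree-1 polynomial has vanishing second forward difference, so
  P(-1) - 2·P(2) + P(5) = 0.
Substituting the known values and solving for P(2):
  -2·P(2) = 32
  P(2) = -16.

-16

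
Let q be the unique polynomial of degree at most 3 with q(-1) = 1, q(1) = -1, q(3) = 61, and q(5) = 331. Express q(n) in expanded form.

q(n) = 3n^3 - n^2 - 4n + 1

Write q(n) = an^3 + bn^2 + cn + d. Substituting each data point gives a linear system:
  -a + b - c + d = 1
  a + b + c + d = -1
  27a + 9b + 3c + d = 61
  125a + 25b + 5c + d = 331
Solving the system yields a = 3, b = -1, c = -4, d = 1.
So q(n) = 3n^3 - n^2 - 4n + 1.
Check: q(1) = -1. ✓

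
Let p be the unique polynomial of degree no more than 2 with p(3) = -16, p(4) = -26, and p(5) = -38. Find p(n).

Write p(n) = an^2 + bn + c. Substituting each data point gives a linear system:
  9a + 3b + c = -16
  16a + 4b + c = -26
  25a + 5b + c = -38
Solving the system yields a = -1, b = -3, c = 2.
So p(n) = -n^2 - 3n + 2.
Check: p(3) = -16. ✓

p(n) = -n^2 - 3n + 2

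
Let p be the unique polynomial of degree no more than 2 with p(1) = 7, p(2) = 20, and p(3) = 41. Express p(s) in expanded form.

Write p(s) = as^2 + bs + c. Substituting each data point gives a linear system:
  a + b + c = 7
  4a + 2b + c = 20
  9a + 3b + c = 41
Solving the system yields a = 4, b = 1, c = 2.
So p(s) = 4s^2 + s + 2.
Check: p(1) = 7. ✓

p(s) = 4s^2 + s + 2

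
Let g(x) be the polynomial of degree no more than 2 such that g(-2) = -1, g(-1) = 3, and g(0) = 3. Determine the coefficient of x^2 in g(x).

-2

Write g(x) = ax^2 + bx + c. Substituting each data point gives a linear system:
  4a - 2b + c = -1
  a - b + c = 3
  c = 3
Solving the system yields a = -2, b = -2, c = 3.
So g(x) = -2x^2 - 2x + 3.
The leading coefficient is -2.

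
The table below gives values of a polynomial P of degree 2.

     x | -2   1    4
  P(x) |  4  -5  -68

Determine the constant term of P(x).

Write P(x) = ax^2 + bx + c. Substituting each data point gives a linear system:
  4a - 2b + c = 4
  a + b + c = -5
  16a + 4b + c = -68
Solving the system yields a = -3, b = -6, c = 4.
So P(x) = -3x^2 - 6x + 4.
The constant term is 4.

4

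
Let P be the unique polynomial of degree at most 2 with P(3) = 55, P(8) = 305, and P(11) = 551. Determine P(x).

P(x) = 4x^2 + 6x + 1

Using the Lagrange interpolation formula with nodes 3, 8, 11:
  L_0(x) = (x - 8)(x - 11) / 40
  L_1(x) = (x - 3)(x - 11) / -15
  L_2(x) = (x - 3)(x - 8) / 24
Then P(x) = 55·L_0(x) + 305·L_1(x) + 551·L_2(x).
Expanding and collecting terms gives P(x) = 4x^2 + 6x + 1.
Check: P(8) = 305. ✓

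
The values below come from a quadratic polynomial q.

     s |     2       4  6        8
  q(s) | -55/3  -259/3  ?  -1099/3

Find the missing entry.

On equispaced nodes a degree-2 polynomial has vanishing third forward difference, so
  - q(2) + 3·q(4) - 3·q(6) + q(8) = 0.
Substituting the known values and solving for q(6):
  -3·q(6) = 607
  q(6) = -607/3.

-607/3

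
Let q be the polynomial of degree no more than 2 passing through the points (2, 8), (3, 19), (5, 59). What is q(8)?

Using the Lagrange interpolation formula with nodes 2, 3, 5:
  L_0(x) = (x - 3)(x - 5) / 3
  L_1(x) = (x - 2)(x - 5) / -2
  L_2(x) = (x - 2)(x - 3) / 6
Then q(x) = 8·L_0(x) + 19·L_1(x) + 59·L_2(x).
Expanding and collecting terms gives q(x) = 3x^2 - 4x + 4.
Evaluating at x = 8: q(8) = 164.

164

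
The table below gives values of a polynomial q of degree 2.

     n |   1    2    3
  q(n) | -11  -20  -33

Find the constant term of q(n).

Write q(n) = an^2 + bn + c. Substituting each data point gives a linear system:
  a + b + c = -11
  4a + 2b + c = -20
  9a + 3b + c = -33
Solving the system yields a = -2, b = -3, c = -6.
So q(n) = -2n^2 - 3n - 6.
The constant term is -6.

-6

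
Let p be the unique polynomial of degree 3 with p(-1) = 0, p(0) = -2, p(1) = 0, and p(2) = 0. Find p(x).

Write p(x) = ax^3 + bx^2 + cx + d. Substituting each data point gives a linear system:
  -a + b - c + d = 0
  d = -2
  a + b + c + d = 0
  8a + 4b + 2c + d = 0
Solving the system yields a = -1, b = 2, c = 1, d = -2.
So p(x) = -x³ + 2x² + x - 2.
Check: p(-1) = 0. ✓

p(x) = -x^3 + 2x^2 + x - 2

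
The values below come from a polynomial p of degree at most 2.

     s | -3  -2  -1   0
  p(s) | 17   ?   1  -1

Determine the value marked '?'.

The 3 known points determine the degree-2 polynomial uniquely.
Write p(s) = as^2 + bs + c. Substituting each data point gives a linear system:
  9a - 3b + c = 17
  a - b + c = 1
  c = -1
Solving the system yields a = 2, b = 0, c = -1.
So p(s) = 2s^2 - 1.
Then p(-2) = 7.

7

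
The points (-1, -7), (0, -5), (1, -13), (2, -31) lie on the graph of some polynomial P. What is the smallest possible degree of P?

2

Forward differences of the values at x = -1, 0, 1, 2:
  P  : -7  -5  -13  -31
  Δ  : 2  -8  -18
  Δ^2: -10  -10
  Δ^3: 0
The second differences are constant (-10) and nonzero, while all higher differences vanish, so the minimal degree is 2.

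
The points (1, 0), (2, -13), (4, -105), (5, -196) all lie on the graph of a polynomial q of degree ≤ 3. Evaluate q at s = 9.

-1000

Using the Lagrange interpolation formula with nodes 1, 2, 4, 5:
  L_0(s) = (s - 2)(s - 4)(s - 5) / -12
  L_1(s) = (s - 1)(s - 4)(s - 5) / 6
  L_2(s) = (s - 1)(s - 2)(s - 5) / -6
  L_3(s) = (s - 1)(s - 2)(s - 4) / 12
Then q(s) = 0·L_0(s) - 13·L_1(s) - 105·L_2(s) - 196·L_3(s).
Expanding and collecting terms gives q(s) = -s^3 - 4s^2 + 6s - 1.
Evaluating at s = 9: q(9) = -1000.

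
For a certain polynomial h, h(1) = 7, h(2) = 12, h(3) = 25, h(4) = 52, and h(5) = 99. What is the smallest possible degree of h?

3

Forward differences of the values at x = 1, 2, 3, 4, 5:
  h  : 7  12  25  52  99
  Δ  : 5  13  27  47
  Δ^2: 8  14  20
  Δ^3: 6  6
  Δ^4: 0
The third differences are constant (6) and nonzero, while all higher differences vanish, so the minimal degree is 3.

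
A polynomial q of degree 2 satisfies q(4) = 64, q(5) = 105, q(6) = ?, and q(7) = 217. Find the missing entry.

156

On equispaced nodes a degree-2 polynomial has vanishing third forward difference, so
  - q(4) + 3·q(5) - 3·q(6) + q(7) = 0.
Substituting the known values and solving for q(6):
  -3·q(6) = -468
  q(6) = 156.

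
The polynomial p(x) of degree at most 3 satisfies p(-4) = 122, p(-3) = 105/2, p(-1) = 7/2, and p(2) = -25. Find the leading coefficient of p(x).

-2

Write p(x) = ax^3 + bx^2 + cx + d. Substituting each data point gives a linear system:
  -64a + 16b - 4c + d = 122
  -27a + 9b - 3c + d = 105/2
  -a + b - c + d = 7/2
  8a + 4b + 2c + d = -25
Solving the system yields a = -2, b = -1, c = -5/2, d = 0.
So p(x) = -2x^3 - x^2 - (5/2)x.
The leading coefficient is -2.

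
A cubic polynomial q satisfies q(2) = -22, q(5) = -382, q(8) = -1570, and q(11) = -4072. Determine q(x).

Write q(x) = ax^3 + bx^2 + cx + d. Substituting each data point gives a linear system:
  8a + 4b + 2c + d = -22
  125a + 25b + 5c + d = -382
  512a + 64b + 8c + d = -1570
  1331a + 121b + 11c + d = -4072
Solving the system yields a = -3, b = -1, c = 4, d = -2.
So q(x) = -3x^3 - x^2 + 4x - 2.
Check: q(2) = -22. ✓

q(x) = -3x^3 - x^2 + 4x - 2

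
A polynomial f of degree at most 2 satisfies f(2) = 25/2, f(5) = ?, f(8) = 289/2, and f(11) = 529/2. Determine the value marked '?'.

121/2

The 3 known points determine the degree-2 polynomial uniquely.
Write f(n) = an^2 + bn + c. Substituting each data point gives a linear system:
  4a + 2b + c = 25/2
  64a + 8b + c = 289/2
  121a + 11b + c = 529/2
Solving the system yields a = 2, b = 2, c = 1/2.
So f(n) = 2n^2 + 2n + 1/2.
Then f(5) = 121/2.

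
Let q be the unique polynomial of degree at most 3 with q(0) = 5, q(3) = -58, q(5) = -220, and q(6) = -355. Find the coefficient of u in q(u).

Write q(u) = au^3 + bu^2 + cu + d. Substituting each data point gives a linear system:
  d = 5
  27a + 9b + 3c + d = -58
  125a + 25b + 5c + d = -220
  216a + 36b + 6c + d = -355
Solving the system yields a = -1, b = -4, c = 0, d = 5.
So q(u) = -u^3 - 4u^2 + 5.
The coefficient of u is 0.

0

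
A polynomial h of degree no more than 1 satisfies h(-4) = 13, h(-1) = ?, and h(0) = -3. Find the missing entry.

The 2 known points determine the degree-1 polynomial uniquely.
Write h(u) = au + b. Substituting each data point gives a linear system:
  -4a + b = 13
  b = -3
Solving the system yields a = -4, b = -3.
So h(u) = -4u - 3.
Then h(-1) = 1.

1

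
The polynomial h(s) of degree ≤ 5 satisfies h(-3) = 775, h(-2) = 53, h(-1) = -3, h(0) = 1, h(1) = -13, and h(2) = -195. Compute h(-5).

Using the Lagrange interpolation formula with nodes -3, -2, -1, 0, 1, 2:
  L_0(s) = (s + 2)(s + 1)s(s - 1)(s - 2) / -120
  L_1(s) = (s + 3)(s + 1)s(s - 1)(s - 2) / 24
  L_2(s) = (s + 3)(s + 2)s(s - 1)(s - 2) / -12
  L_3(s) = (s + 3)(s + 2)(s + 1)(s - 1)(s - 2) / 12
  L_4(s) = (s + 3)(s + 2)(s + 1)s(s - 2) / -24
  L_5(s) = (s + 3)(s + 2)(s + 1)s(s - 1) / 120
Then h(s) = 775·L_0(s) + 53·L_1(s) - 3·L_2(s) + 1·L_3(s) - 13·L_4(s) - 195·L_5(s).
Expanding and collecting terms gives h(s) = -5s^5 - 3s^4 + 6s^3 - 6s^2 - 6s + 1.
Evaluating at s = -5: h(-5) = 12881.

12881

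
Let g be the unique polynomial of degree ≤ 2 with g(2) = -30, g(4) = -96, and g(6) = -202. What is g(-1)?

Forward differences of the values at u = 2, 4, 6:
  g  : -30  -96  -202
  Δ  : -66  -106
  Δ^2: -40
The second differences are constant, confirming degree 2.
Interpolating (Newton forward form) and evaluating at u = -1 gives g(-1) = -6.

-6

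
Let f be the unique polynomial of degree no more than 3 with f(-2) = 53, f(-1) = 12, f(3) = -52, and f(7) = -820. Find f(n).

f(n) = -3n^3 + 5n^2 - 5n - 1

Write f(n) = an^3 + bn^2 + cn + d. Substituting each data point gives a linear system:
  -8a + 4b - 2c + d = 53
  -a + b - c + d = 12
  27a + 9b + 3c + d = -52
  343a + 49b + 7c + d = -820
Solving the system yields a = -3, b = 5, c = -5, d = -1.
So f(n) = -3n^3 + 5n^2 - 5n - 1.
Check: f(-2) = 53. ✓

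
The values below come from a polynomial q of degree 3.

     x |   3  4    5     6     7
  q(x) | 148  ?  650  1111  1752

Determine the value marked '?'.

On equispaced nodes a degree-3 polynomial has vanishing fourth forward difference, so
  q(3) - 4·q(4) + 6·q(5) - 4·q(6) + q(7) = 0.
Substituting the known values and solving for q(4):
  -4·q(4) = -1356
  q(4) = 339.

339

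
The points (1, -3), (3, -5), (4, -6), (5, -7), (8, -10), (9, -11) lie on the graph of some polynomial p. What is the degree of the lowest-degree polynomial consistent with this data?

1

Divided differences on the nodes 1, 3, 4, 5, 8, 9:
  order 0: -3  -5  -6  -7  -10  -11
  order 1: -1  -1  -1  -1  -1
  order 2: 0  0  0  0
  order 3: 0  0  0
  order 4: 0  0
  order 5: 0
The order-1 divided differences are all -1 (nonzero) and every higher order vanishes, so the data lies on a polynomial of degree exactly 1.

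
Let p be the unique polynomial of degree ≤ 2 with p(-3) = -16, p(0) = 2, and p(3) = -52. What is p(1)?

Using the Lagrange interpolation formula with nodes -3, 0, 3:
  L_0(u) = u(u - 3) / 18
  L_1(u) = (u + 3)(u - 3) / -9
  L_2(u) = (u + 3)u / 18
Then p(u) = -16·L_0(u) + 2·L_1(u) - 52·L_2(u).
Expanding and collecting terms gives p(u) = -4u^2 - 6u + 2.
Evaluating at u = 1: p(1) = -8.

-8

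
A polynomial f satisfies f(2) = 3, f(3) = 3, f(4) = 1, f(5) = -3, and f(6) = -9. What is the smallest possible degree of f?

2

Forward differences of the values at x = 2, 3, 4, 5, 6:
  f  : 3  3  1  -3  -9
  Δ  : 0  -2  -4  -6
  Δ^2: -2  -2  -2
  Δ^3: 0  0
  Δ^4: 0
The second differences are constant (-2) and nonzero, while all higher differences vanish, so the minimal degree is 2.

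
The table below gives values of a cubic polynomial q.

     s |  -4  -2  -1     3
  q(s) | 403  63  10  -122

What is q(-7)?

Using the Lagrange interpolation formula with nodes -4, -2, -1, 3:
  L_0(s) = (s + 2)(s + 1)(s - 3) / -42
  L_1(s) = (s + 4)(s + 1)(s - 3) / 10
  L_2(s) = (s + 4)(s + 2)(s - 3) / -12
  L_3(s) = (s + 4)(s + 2)(s + 1) / 140
Then q(s) = 403·L_0(s) + 63·L_1(s) + 10·L_2(s) - 122·L_3(s).
Expanding and collecting terms gives q(s) = -5s^3 + 4s^2 - 6s - 5.
Evaluating at s = -7: q(-7) = 1948.

1948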